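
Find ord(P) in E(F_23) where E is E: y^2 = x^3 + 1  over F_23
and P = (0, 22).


Compute successive multiples of P until we hit O:
  1P = (0, 22)
  2P = (0, 1)
  3P = O

ord(P) = 3


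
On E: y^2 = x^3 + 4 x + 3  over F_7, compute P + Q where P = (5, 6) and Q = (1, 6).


P != Q, so use the chord formula.
s = (y2 - y1) / (x2 - x1) = (0) / (3) mod 7 = 0
x3 = s^2 - x1 - x2 mod 7 = 0^2 - 5 - 1 = 1
y3 = s (x1 - x3) - y1 mod 7 = 0 * (5 - 1) - 6 = 1

P + Q = (1, 1)


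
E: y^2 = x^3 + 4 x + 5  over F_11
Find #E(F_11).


For each x in F_11, count y with y^2 = x^3 + 4 x + 5 mod 11:
  x = 0: RHS = 5, y in [4, 7]  -> 2 point(s)
  x = 3: RHS = 0, y in [0]  -> 1 point(s)
  x = 6: RHS = 3, y in [5, 6]  -> 2 point(s)
  x = 9: RHS = 0, y in [0]  -> 1 point(s)
  x = 10: RHS = 0, y in [0]  -> 1 point(s)
Affine points: 7. Add the point at infinity: total = 8.

#E(F_11) = 8


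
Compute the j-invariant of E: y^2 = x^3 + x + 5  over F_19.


Delta = -16(4 a^3 + 27 b^2) mod 19 = 4
-1728 * (4 a)^3 = -1728 * (4*1)^3 mod 19 = 7
j = 7 * 4^(-1) mod 19 = 16

j = 16 (mod 19)


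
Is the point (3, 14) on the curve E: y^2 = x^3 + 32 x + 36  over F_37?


Check whether y^2 = x^3 + 32 x + 36 (mod 37) for (x, y) = (3, 14).
LHS: y^2 = 14^2 mod 37 = 11
RHS: x^3 + 32 x + 36 = 3^3 + 32*3 + 36 mod 37 = 11
LHS = RHS

Yes, on the curve


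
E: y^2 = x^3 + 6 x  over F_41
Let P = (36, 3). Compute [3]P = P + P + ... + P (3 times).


k = 3 = 11_2 (binary, LSB first: 11)
Double-and-add from P = (36, 3):
  bit 0 = 1: acc = O + (36, 3) = (36, 3)
  bit 1 = 1: acc = (36, 3) + (18, 35) = (18, 6)

3P = (18, 6)


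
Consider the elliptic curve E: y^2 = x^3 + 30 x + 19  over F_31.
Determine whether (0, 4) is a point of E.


Check whether y^2 = x^3 + 30 x + 19 (mod 31) for (x, y) = (0, 4).
LHS: y^2 = 4^2 mod 31 = 16
RHS: x^3 + 30 x + 19 = 0^3 + 30*0 + 19 mod 31 = 19
LHS != RHS

No, not on the curve


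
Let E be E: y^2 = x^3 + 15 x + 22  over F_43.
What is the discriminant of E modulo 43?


4 a^3 + 27 b^2 = 4*15^3 + 27*22^2 = 13500 + 13068 = 26568
Delta = -16 * (26568) = -425088
Delta mod 43 = 10

Delta = 10 (mod 43)


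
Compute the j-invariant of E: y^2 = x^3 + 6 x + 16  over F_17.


Delta = -16(4 a^3 + 27 b^2) mod 17 = 7
-1728 * (4 a)^3 = -1728 * (4*6)^3 mod 17 = 1
j = 1 * 7^(-1) mod 17 = 5

j = 5 (mod 17)


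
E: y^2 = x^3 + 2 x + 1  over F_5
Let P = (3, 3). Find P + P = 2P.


Doubling: s = (3 x1^2 + a) / (2 y1)
s = (3*3^2 + 2) / (2*3) mod 5 = 4
x3 = s^2 - 2 x1 mod 5 = 4^2 - 2*3 = 0
y3 = s (x1 - x3) - y1 mod 5 = 4 * (3 - 0) - 3 = 4

2P = (0, 4)


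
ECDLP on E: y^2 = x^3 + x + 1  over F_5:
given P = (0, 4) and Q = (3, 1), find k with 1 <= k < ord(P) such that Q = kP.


Enumerate multiples of P until we hit Q = (3, 1):
  1P = (0, 4)
  2P = (4, 3)
  3P = (2, 4)
  4P = (3, 1)
Match found at i = 4.

k = 4


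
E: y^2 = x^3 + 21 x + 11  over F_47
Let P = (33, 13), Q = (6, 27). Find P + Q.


P != Q, so use the chord formula.
s = (y2 - y1) / (x2 - x1) = (14) / (20) mod 47 = 43
x3 = s^2 - x1 - x2 mod 47 = 43^2 - 33 - 6 = 24
y3 = s (x1 - x3) - y1 mod 47 = 43 * (33 - 24) - 13 = 45

P + Q = (24, 45)


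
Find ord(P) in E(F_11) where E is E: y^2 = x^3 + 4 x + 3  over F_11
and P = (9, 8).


Compute successive multiples of P until we hit O:
  1P = (9, 8)
  2P = (5, 7)
  3P = (6, 1)
  4P = (10, 8)
  5P = (3, 3)
  6P = (0, 5)
  7P = (7, 0)
  8P = (0, 6)
  ... (continuing to 14P)
  14P = O

ord(P) = 14


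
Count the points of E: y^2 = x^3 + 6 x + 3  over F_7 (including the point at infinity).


For each x in F_7, count y with y^2 = x^3 + 6 x + 3 mod 7:
  x = 2: RHS = 2, y in [3, 4]  -> 2 point(s)
  x = 4: RHS = 0, y in [0]  -> 1 point(s)
  x = 5: RHS = 4, y in [2, 5]  -> 2 point(s)
Affine points: 5. Add the point at infinity: total = 6.

#E(F_7) = 6


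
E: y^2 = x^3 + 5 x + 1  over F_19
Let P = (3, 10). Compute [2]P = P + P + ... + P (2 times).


k = 2 = 10_2 (binary, LSB first: 01)
Double-and-add from P = (3, 10):
  bit 0 = 0: acc unchanged = O
  bit 1 = 1: acc = O + (11, 0) = (11, 0)

2P = (11, 0)


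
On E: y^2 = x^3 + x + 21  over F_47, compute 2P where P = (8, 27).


Doubling: s = (3 x1^2 + a) / (2 y1)
s = (3*8^2 + 1) / (2*27) mod 47 = 41
x3 = s^2 - 2 x1 mod 47 = 41^2 - 2*8 = 20
y3 = s (x1 - x3) - y1 mod 47 = 41 * (8 - 20) - 27 = 45

2P = (20, 45)


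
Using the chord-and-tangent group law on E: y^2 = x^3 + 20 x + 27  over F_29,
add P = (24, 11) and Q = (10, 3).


P != Q, so use the chord formula.
s = (y2 - y1) / (x2 - x1) = (21) / (15) mod 29 = 13
x3 = s^2 - x1 - x2 mod 29 = 13^2 - 24 - 10 = 19
y3 = s (x1 - x3) - y1 mod 29 = 13 * (24 - 19) - 11 = 25

P + Q = (19, 25)


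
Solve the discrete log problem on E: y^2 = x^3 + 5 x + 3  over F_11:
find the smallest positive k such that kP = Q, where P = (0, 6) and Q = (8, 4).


Enumerate multiples of P until we hit Q = (8, 4):
  1P = (0, 6)
  2P = (3, 1)
  3P = (1, 3)
  4P = (8, 7)
  5P = (8, 4)
Match found at i = 5.

k = 5


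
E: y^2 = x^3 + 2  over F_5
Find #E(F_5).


For each x in F_5, count y with y^2 = x^3 + 0 x + 2 mod 5:
  x = 2: RHS = 0, y in [0]  -> 1 point(s)
  x = 3: RHS = 4, y in [2, 3]  -> 2 point(s)
  x = 4: RHS = 1, y in [1, 4]  -> 2 point(s)
Affine points: 5. Add the point at infinity: total = 6.

#E(F_5) = 6


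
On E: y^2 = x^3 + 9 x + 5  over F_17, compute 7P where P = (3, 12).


k = 7 = 111_2 (binary, LSB first: 111)
Double-and-add from P = (3, 12):
  bit 0 = 1: acc = O + (3, 12) = (3, 12)
  bit 1 = 1: acc = (3, 12) + (9, 13) = (14, 6)
  bit 2 = 1: acc = (14, 6) + (1, 7) = (1, 10)

7P = (1, 10)


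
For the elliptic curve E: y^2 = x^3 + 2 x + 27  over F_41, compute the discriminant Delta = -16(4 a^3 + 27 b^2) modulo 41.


4 a^3 + 27 b^2 = 4*2^3 + 27*27^2 = 32 + 19683 = 19715
Delta = -16 * (19715) = -315440
Delta mod 41 = 14

Delta = 14 (mod 41)


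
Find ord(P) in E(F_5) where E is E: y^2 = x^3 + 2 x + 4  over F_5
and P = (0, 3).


Compute successive multiples of P until we hit O:
  1P = (0, 3)
  2P = (4, 4)
  3P = (2, 4)
  4P = (2, 1)
  5P = (4, 1)
  6P = (0, 2)
  7P = O

ord(P) = 7


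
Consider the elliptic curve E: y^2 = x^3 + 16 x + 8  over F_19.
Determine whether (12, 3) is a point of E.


Check whether y^2 = x^3 + 16 x + 8 (mod 19) for (x, y) = (12, 3).
LHS: y^2 = 3^2 mod 19 = 9
RHS: x^3 + 16 x + 8 = 12^3 + 16*12 + 8 mod 19 = 9
LHS = RHS

Yes, on the curve


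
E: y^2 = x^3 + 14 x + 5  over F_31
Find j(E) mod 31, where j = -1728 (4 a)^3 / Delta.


Delta = -16(4 a^3 + 27 b^2) mod 31 = 18
-1728 * (4 a)^3 = -1728 * (4*14)^3 mod 31 = 8
j = 8 * 18^(-1) mod 31 = 28

j = 28 (mod 31)


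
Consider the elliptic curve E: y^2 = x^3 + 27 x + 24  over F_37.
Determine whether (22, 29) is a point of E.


Check whether y^2 = x^3 + 27 x + 24 (mod 37) for (x, y) = (22, 29).
LHS: y^2 = 29^2 mod 37 = 27
RHS: x^3 + 27 x + 24 = 22^3 + 27*22 + 24 mod 37 = 18
LHS != RHS

No, not on the curve


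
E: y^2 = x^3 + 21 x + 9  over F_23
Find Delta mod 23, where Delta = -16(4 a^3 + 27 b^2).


4 a^3 + 27 b^2 = 4*21^3 + 27*9^2 = 37044 + 2187 = 39231
Delta = -16 * (39231) = -627696
Delta mod 23 = 20

Delta = 20 (mod 23)


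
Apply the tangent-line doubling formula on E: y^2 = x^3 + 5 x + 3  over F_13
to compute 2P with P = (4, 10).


Doubling: s = (3 x1^2 + a) / (2 y1)
s = (3*4^2 + 5) / (2*10) mod 13 = 2
x3 = s^2 - 2 x1 mod 13 = 2^2 - 2*4 = 9
y3 = s (x1 - x3) - y1 mod 13 = 2 * (4 - 9) - 10 = 6

2P = (9, 6)


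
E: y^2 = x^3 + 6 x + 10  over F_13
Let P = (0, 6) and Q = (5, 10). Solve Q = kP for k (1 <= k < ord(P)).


Enumerate multiples of P until we hit Q = (5, 10):
  1P = (0, 6)
  2P = (10, 2)
  3P = (12, 4)
  4P = (5, 10)
Match found at i = 4.

k = 4


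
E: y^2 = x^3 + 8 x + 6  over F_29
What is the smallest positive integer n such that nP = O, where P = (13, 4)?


Compute successive multiples of P until we hit O:
  1P = (13, 4)
  2P = (16, 24)
  3P = (9, 13)
  4P = (3, 17)
  5P = (26, 10)
  6P = (6, 26)
  7P = (11, 27)
  8P = (14, 22)
  ... (continuing to 31P)
  31P = O

ord(P) = 31


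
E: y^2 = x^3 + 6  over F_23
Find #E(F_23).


For each x in F_23, count y with y^2 = x^3 + 0 x + 6 mod 23:
  x = 0: RHS = 6, y in [11, 12]  -> 2 point(s)
  x = 4: RHS = 1, y in [1, 22]  -> 2 point(s)
  x = 5: RHS = 16, y in [4, 19]  -> 2 point(s)
  x = 7: RHS = 4, y in [2, 21]  -> 2 point(s)
  x = 8: RHS = 12, y in [9, 14]  -> 2 point(s)
  x = 11: RHS = 3, y in [7, 16]  -> 2 point(s)
  x = 12: RHS = 9, y in [3, 20]  -> 2 point(s)
  x = 13: RHS = 18, y in [8, 15]  -> 2 point(s)
  x = 14: RHS = 13, y in [6, 17]  -> 2 point(s)
  x = 15: RHS = 0, y in [0]  -> 1 point(s)
  x = 16: RHS = 8, y in [10, 13]  -> 2 point(s)
  x = 20: RHS = 2, y in [5, 18]  -> 2 point(s)
Affine points: 23. Add the point at infinity: total = 24.

#E(F_23) = 24


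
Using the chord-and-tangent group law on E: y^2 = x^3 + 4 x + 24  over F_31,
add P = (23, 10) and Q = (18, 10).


P != Q, so use the chord formula.
s = (y2 - y1) / (x2 - x1) = (0) / (26) mod 31 = 0
x3 = s^2 - x1 - x2 mod 31 = 0^2 - 23 - 18 = 21
y3 = s (x1 - x3) - y1 mod 31 = 0 * (23 - 21) - 10 = 21

P + Q = (21, 21)


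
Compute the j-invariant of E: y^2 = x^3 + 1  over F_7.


Delta = -16(4 a^3 + 27 b^2) mod 7 = 2
-1728 * (4 a)^3 = -1728 * (4*0)^3 mod 7 = 0
j = 0 * 2^(-1) mod 7 = 0

j = 0 (mod 7)


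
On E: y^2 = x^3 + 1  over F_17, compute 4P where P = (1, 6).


k = 4 = 100_2 (binary, LSB first: 001)
Double-and-add from P = (1, 6):
  bit 0 = 0: acc unchanged = O
  bit 1 = 0: acc unchanged = O
  bit 2 = 1: acc = O + (7, 15) = (7, 15)

4P = (7, 15)


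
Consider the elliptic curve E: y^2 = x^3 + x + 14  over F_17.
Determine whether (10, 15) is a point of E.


Check whether y^2 = x^3 + 1 x + 14 (mod 17) for (x, y) = (10, 15).
LHS: y^2 = 15^2 mod 17 = 4
RHS: x^3 + 1 x + 14 = 10^3 + 1*10 + 14 mod 17 = 4
LHS = RHS

Yes, on the curve


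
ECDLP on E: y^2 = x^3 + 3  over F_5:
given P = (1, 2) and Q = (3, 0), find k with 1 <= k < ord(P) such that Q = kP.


Enumerate multiples of P until we hit Q = (3, 0):
  1P = (1, 2)
  2P = (2, 1)
  3P = (3, 0)
Match found at i = 3.

k = 3


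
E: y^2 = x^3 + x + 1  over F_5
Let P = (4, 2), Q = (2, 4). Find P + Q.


P != Q, so use the chord formula.
s = (y2 - y1) / (x2 - x1) = (2) / (3) mod 5 = 4
x3 = s^2 - x1 - x2 mod 5 = 4^2 - 4 - 2 = 0
y3 = s (x1 - x3) - y1 mod 5 = 4 * (4 - 0) - 2 = 4

P + Q = (0, 4)


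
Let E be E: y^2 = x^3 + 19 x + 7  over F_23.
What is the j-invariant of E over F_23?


Delta = -16(4 a^3 + 27 b^2) mod 23 = 17
-1728 * (4 a)^3 = -1728 * (4*19)^3 mod 23 = 6
j = 6 * 17^(-1) mod 23 = 22

j = 22 (mod 23)


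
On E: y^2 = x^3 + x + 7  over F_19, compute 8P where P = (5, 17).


k = 8 = 1000_2 (binary, LSB first: 0001)
Double-and-add from P = (5, 17):
  bit 0 = 0: acc unchanged = O
  bit 1 = 0: acc unchanged = O
  bit 2 = 0: acc unchanged = O
  bit 3 = 1: acc = O + (1, 3) = (1, 3)

8P = (1, 3)


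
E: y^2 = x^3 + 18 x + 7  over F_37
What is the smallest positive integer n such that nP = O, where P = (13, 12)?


Compute successive multiples of P until we hit O:
  1P = (13, 12)
  2P = (1, 10)
  3P = (22, 5)
  4P = (9, 26)
  5P = (18, 24)
  6P = (31, 4)
  7P = (27, 23)
  8P = (8, 21)
  ... (continuing to 20P)
  20P = O

ord(P) = 20


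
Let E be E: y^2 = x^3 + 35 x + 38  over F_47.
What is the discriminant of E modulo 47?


4 a^3 + 27 b^2 = 4*35^3 + 27*38^2 = 171500 + 38988 = 210488
Delta = -16 * (210488) = -3367808
Delta mod 47 = 24

Delta = 24 (mod 47)


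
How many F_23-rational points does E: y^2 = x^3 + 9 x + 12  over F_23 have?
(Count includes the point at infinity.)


For each x in F_23, count y with y^2 = x^3 + 9 x + 12 mod 23:
  x = 0: RHS = 12, y in [9, 14]  -> 2 point(s)
  x = 6: RHS = 6, y in [11, 12]  -> 2 point(s)
  x = 7: RHS = 4, y in [2, 21]  -> 2 point(s)
  x = 11: RHS = 16, y in [4, 19]  -> 2 point(s)
  x = 12: RHS = 8, y in [10, 13]  -> 2 point(s)
  x = 13: RHS = 3, y in [7, 16]  -> 2 point(s)
  x = 15: RHS = 3, y in [7, 16]  -> 2 point(s)
  x = 17: RHS = 18, y in [8, 15]  -> 2 point(s)
  x = 18: RHS = 3, y in [7, 16]  -> 2 point(s)
  x = 19: RHS = 4, y in [2, 21]  -> 2 point(s)
  x = 20: RHS = 4, y in [2, 21]  -> 2 point(s)
  x = 21: RHS = 9, y in [3, 20]  -> 2 point(s)
  x = 22: RHS = 2, y in [5, 18]  -> 2 point(s)
Affine points: 26. Add the point at infinity: total = 27.

#E(F_23) = 27


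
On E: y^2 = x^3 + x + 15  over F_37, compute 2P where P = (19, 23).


Doubling: s = (3 x1^2 + a) / (2 y1)
s = (3*19^2 + 1) / (2*23) mod 37 = 30
x3 = s^2 - 2 x1 mod 37 = 30^2 - 2*19 = 11
y3 = s (x1 - x3) - y1 mod 37 = 30 * (19 - 11) - 23 = 32

2P = (11, 32)


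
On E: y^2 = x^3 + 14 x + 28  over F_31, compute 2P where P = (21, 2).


Doubling: s = (3 x1^2 + a) / (2 y1)
s = (3*21^2 + 14) / (2*2) mod 31 = 1
x3 = s^2 - 2 x1 mod 31 = 1^2 - 2*21 = 21
y3 = s (x1 - x3) - y1 mod 31 = 1 * (21 - 21) - 2 = 29

2P = (21, 29)


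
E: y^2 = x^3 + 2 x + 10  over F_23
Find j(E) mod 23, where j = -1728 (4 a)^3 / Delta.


Delta = -16(4 a^3 + 27 b^2) mod 23 = 11
-1728 * (4 a)^3 = -1728 * (4*2)^3 mod 23 = 5
j = 5 * 11^(-1) mod 23 = 13

j = 13 (mod 23)


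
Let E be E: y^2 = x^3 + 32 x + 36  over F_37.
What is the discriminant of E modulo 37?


4 a^3 + 27 b^2 = 4*32^3 + 27*36^2 = 131072 + 34992 = 166064
Delta = -16 * (166064) = -2657024
Delta mod 37 = 20

Delta = 20 (mod 37)


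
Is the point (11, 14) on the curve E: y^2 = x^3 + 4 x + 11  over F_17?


Check whether y^2 = x^3 + 4 x + 11 (mod 17) for (x, y) = (11, 14).
LHS: y^2 = 14^2 mod 17 = 9
RHS: x^3 + 4 x + 11 = 11^3 + 4*11 + 11 mod 17 = 9
LHS = RHS

Yes, on the curve


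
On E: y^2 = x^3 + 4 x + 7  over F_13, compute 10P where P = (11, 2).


k = 10 = 1010_2 (binary, LSB first: 0101)
Double-and-add from P = (11, 2):
  bit 0 = 0: acc unchanged = O
  bit 1 = 1: acc = O + (7, 1) = (7, 1)
  bit 2 = 0: acc unchanged = (7, 1)
  bit 3 = 1: acc = (7, 1) + (5, 3) = (2, 7)

10P = (2, 7)


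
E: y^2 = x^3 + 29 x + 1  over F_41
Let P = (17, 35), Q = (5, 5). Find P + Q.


P != Q, so use the chord formula.
s = (y2 - y1) / (x2 - x1) = (11) / (29) mod 41 = 23
x3 = s^2 - x1 - x2 mod 41 = 23^2 - 17 - 5 = 15
y3 = s (x1 - x3) - y1 mod 41 = 23 * (17 - 15) - 35 = 11

P + Q = (15, 11)


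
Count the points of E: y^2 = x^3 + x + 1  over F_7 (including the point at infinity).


For each x in F_7, count y with y^2 = x^3 + 1 x + 1 mod 7:
  x = 0: RHS = 1, y in [1, 6]  -> 2 point(s)
  x = 2: RHS = 4, y in [2, 5]  -> 2 point(s)
Affine points: 4. Add the point at infinity: total = 5.

#E(F_7) = 5


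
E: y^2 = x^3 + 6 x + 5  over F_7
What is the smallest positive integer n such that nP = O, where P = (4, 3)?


Compute successive multiples of P until we hit O:
  1P = (4, 3)
  2P = (3, 6)
  3P = (2, 5)
  4P = (2, 2)
  5P = (3, 1)
  6P = (4, 4)
  7P = O

ord(P) = 7


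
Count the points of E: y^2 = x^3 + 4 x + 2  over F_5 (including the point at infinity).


For each x in F_5, count y with y^2 = x^3 + 4 x + 2 mod 5:
  x = 3: RHS = 1, y in [1, 4]  -> 2 point(s)
Affine points: 2. Add the point at infinity: total = 3.

#E(F_5) = 3


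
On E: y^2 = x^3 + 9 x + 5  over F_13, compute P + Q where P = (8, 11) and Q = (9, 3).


P != Q, so use the chord formula.
s = (y2 - y1) / (x2 - x1) = (5) / (1) mod 13 = 5
x3 = s^2 - x1 - x2 mod 13 = 5^2 - 8 - 9 = 8
y3 = s (x1 - x3) - y1 mod 13 = 5 * (8 - 8) - 11 = 2

P + Q = (8, 2)


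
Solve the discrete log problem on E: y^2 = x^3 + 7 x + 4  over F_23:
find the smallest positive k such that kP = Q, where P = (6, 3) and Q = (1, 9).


Enumerate multiples of P until we hit Q = (1, 9):
  1P = (6, 3)
  2P = (11, 20)
  3P = (1, 14)
  4P = (19, 21)
  5P = (4, 21)
  6P = (2, 7)
  7P = (16, 7)
  8P = (3, 12)
  9P = (0, 2)
  10P = (10, 4)
  11P = (20, 5)
  12P = (5, 7)
  13P = (5, 16)
  14P = (20, 18)
  15P = (10, 19)
  16P = (0, 21)
  17P = (3, 11)
  18P = (16, 16)
  19P = (2, 16)
  20P = (4, 2)
  21P = (19, 2)
  22P = (1, 9)
Match found at i = 22.

k = 22


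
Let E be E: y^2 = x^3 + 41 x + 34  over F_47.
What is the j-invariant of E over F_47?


Delta = -16(4 a^3 + 27 b^2) mod 47 = 36
-1728 * (4 a)^3 = -1728 * (4*41)^3 mod 47 = 28
j = 28 * 36^(-1) mod 47 = 6

j = 6 (mod 47)


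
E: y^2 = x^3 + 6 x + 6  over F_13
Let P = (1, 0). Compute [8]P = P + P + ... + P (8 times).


k = 8 = 1000_2 (binary, LSB first: 0001)
Double-and-add from P = (1, 0):
  bit 0 = 0: acc unchanged = O
  bit 1 = 0: acc unchanged = O
  bit 2 = 0: acc unchanged = O
  bit 3 = 1: acc = O + O = O

8P = O


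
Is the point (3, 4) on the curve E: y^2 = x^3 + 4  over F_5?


Check whether y^2 = x^3 + 0 x + 4 (mod 5) for (x, y) = (3, 4).
LHS: y^2 = 4^2 mod 5 = 1
RHS: x^3 + 0 x + 4 = 3^3 + 0*3 + 4 mod 5 = 1
LHS = RHS

Yes, on the curve


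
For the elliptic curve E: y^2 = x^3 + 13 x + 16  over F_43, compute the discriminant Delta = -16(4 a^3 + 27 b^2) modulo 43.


4 a^3 + 27 b^2 = 4*13^3 + 27*16^2 = 8788 + 6912 = 15700
Delta = -16 * (15700) = -251200
Delta mod 43 = 6

Delta = 6 (mod 43)


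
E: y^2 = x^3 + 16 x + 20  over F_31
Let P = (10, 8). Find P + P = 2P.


Doubling: s = (3 x1^2 + a) / (2 y1)
s = (3*10^2 + 16) / (2*8) mod 31 = 12
x3 = s^2 - 2 x1 mod 31 = 12^2 - 2*10 = 0
y3 = s (x1 - x3) - y1 mod 31 = 12 * (10 - 0) - 8 = 19

2P = (0, 19)


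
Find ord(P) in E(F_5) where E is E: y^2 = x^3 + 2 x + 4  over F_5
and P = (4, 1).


Compute successive multiples of P until we hit O:
  1P = (4, 1)
  2P = (2, 4)
  3P = (0, 3)
  4P = (0, 2)
  5P = (2, 1)
  6P = (4, 4)
  7P = O

ord(P) = 7


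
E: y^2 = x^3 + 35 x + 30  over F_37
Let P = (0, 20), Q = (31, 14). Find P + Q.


P != Q, so use the chord formula.
s = (y2 - y1) / (x2 - x1) = (31) / (31) mod 37 = 1
x3 = s^2 - x1 - x2 mod 37 = 1^2 - 0 - 31 = 7
y3 = s (x1 - x3) - y1 mod 37 = 1 * (0 - 7) - 20 = 10

P + Q = (7, 10)


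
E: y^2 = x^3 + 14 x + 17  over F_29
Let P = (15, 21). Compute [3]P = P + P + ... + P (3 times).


k = 3 = 11_2 (binary, LSB first: 11)
Double-and-add from P = (15, 21):
  bit 0 = 1: acc = O + (15, 21) = (15, 21)
  bit 1 = 1: acc = (15, 21) + (24, 24) = (3, 12)

3P = (3, 12)


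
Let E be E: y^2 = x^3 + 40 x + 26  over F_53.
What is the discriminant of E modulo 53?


4 a^3 + 27 b^2 = 4*40^3 + 27*26^2 = 256000 + 18252 = 274252
Delta = -16 * (274252) = -4388032
Delta mod 53 = 50

Delta = 50 (mod 53)


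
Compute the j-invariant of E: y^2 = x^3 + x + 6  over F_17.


Delta = -16(4 a^3 + 27 b^2) mod 17 = 7
-1728 * (4 a)^3 = -1728 * (4*1)^3 mod 17 = 10
j = 10 * 7^(-1) mod 17 = 16

j = 16 (mod 17)


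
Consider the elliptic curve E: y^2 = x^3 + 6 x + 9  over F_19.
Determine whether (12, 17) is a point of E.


Check whether y^2 = x^3 + 6 x + 9 (mod 19) for (x, y) = (12, 17).
LHS: y^2 = 17^2 mod 19 = 4
RHS: x^3 + 6 x + 9 = 12^3 + 6*12 + 9 mod 19 = 4
LHS = RHS

Yes, on the curve


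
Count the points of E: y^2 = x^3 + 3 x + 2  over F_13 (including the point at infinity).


For each x in F_13, count y with y^2 = x^3 + 3 x + 2 mod 13:
  x = 2: RHS = 3, y in [4, 9]  -> 2 point(s)
  x = 3: RHS = 12, y in [5, 8]  -> 2 point(s)
  x = 4: RHS = 0, y in [0]  -> 1 point(s)
  x = 5: RHS = 12, y in [5, 8]  -> 2 point(s)
  x = 9: RHS = 4, y in [2, 11]  -> 2 point(s)
  x = 11: RHS = 1, y in [1, 12]  -> 2 point(s)
Affine points: 11. Add the point at infinity: total = 12.

#E(F_13) = 12


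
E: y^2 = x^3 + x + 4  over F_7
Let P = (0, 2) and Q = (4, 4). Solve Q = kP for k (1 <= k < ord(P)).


Enumerate multiples of P until we hit Q = (4, 4):
  1P = (0, 2)
  2P = (4, 4)
Match found at i = 2.

k = 2


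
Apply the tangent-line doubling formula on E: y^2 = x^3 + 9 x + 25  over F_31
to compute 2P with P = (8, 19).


Doubling: s = (3 x1^2 + a) / (2 y1)
s = (3*8^2 + 9) / (2*19) mod 31 = 11
x3 = s^2 - 2 x1 mod 31 = 11^2 - 2*8 = 12
y3 = s (x1 - x3) - y1 mod 31 = 11 * (8 - 12) - 19 = 30

2P = (12, 30)


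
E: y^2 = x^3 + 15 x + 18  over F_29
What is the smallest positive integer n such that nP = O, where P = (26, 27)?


Compute successive multiples of P until we hit O:
  1P = (26, 27)
  2P = (22, 18)
  3P = (6, 18)
  4P = (27, 3)
  5P = (1, 11)
  6P = (18, 28)
  7P = (19, 12)
  8P = (17, 13)
  ... (continuing to 27P)
  27P = O

ord(P) = 27


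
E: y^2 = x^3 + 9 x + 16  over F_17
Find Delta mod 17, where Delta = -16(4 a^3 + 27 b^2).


4 a^3 + 27 b^2 = 4*9^3 + 27*16^2 = 2916 + 6912 = 9828
Delta = -16 * (9828) = -157248
Delta mod 17 = 2

Delta = 2 (mod 17)


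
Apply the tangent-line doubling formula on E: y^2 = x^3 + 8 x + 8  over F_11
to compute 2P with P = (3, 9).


Doubling: s = (3 x1^2 + a) / (2 y1)
s = (3*3^2 + 8) / (2*9) mod 11 = 5
x3 = s^2 - 2 x1 mod 11 = 5^2 - 2*3 = 8
y3 = s (x1 - x3) - y1 mod 11 = 5 * (3 - 8) - 9 = 10

2P = (8, 10)


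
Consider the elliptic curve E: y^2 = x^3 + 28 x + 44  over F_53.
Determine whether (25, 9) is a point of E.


Check whether y^2 = x^3 + 28 x + 44 (mod 53) for (x, y) = (25, 9).
LHS: y^2 = 9^2 mod 53 = 28
RHS: x^3 + 28 x + 44 = 25^3 + 28*25 + 44 mod 53 = 45
LHS != RHS

No, not on the curve


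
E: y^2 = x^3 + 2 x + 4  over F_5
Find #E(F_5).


For each x in F_5, count y with y^2 = x^3 + 2 x + 4 mod 5:
  x = 0: RHS = 4, y in [2, 3]  -> 2 point(s)
  x = 2: RHS = 1, y in [1, 4]  -> 2 point(s)
  x = 4: RHS = 1, y in [1, 4]  -> 2 point(s)
Affine points: 6. Add the point at infinity: total = 7.

#E(F_5) = 7


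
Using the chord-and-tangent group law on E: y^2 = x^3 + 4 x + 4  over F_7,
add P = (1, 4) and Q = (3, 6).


P != Q, so use the chord formula.
s = (y2 - y1) / (x2 - x1) = (2) / (2) mod 7 = 1
x3 = s^2 - x1 - x2 mod 7 = 1^2 - 1 - 3 = 4
y3 = s (x1 - x3) - y1 mod 7 = 1 * (1 - 4) - 4 = 0

P + Q = (4, 0)


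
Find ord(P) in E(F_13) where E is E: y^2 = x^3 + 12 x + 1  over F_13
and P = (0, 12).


Compute successive multiples of P until we hit O:
  1P = (0, 12)
  2P = (10, 9)
  3P = (4, 10)
  4P = (6, 4)
  5P = (3, 5)
  6P = (1, 12)
  7P = (12, 1)
  8P = (5, 11)
  ... (continuing to 19P)
  19P = O

ord(P) = 19


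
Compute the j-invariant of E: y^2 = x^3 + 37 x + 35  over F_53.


Delta = -16(4 a^3 + 27 b^2) mod 53 = 11
-1728 * (4 a)^3 = -1728 * (4*37)^3 mod 53 = 33
j = 33 * 11^(-1) mod 53 = 3

j = 3 (mod 53)


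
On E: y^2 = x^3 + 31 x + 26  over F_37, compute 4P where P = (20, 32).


k = 4 = 100_2 (binary, LSB first: 001)
Double-and-add from P = (20, 32):
  bit 0 = 0: acc unchanged = O
  bit 1 = 0: acc unchanged = O
  bit 2 = 1: acc = O + (8, 34) = (8, 34)

4P = (8, 34)


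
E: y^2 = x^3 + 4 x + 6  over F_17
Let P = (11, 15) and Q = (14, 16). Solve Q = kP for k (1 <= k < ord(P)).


Enumerate multiples of P until we hit Q = (14, 16):
  1P = (11, 15)
  2P = (14, 1)
  3P = (10, 3)
  4P = (4, 1)
  5P = (6, 12)
  6P = (16, 16)
  7P = (5, 10)
  8P = (5, 7)
  9P = (16, 1)
  10P = (6, 5)
  11P = (4, 16)
  12P = (10, 14)
  13P = (14, 16)
Match found at i = 13.

k = 13


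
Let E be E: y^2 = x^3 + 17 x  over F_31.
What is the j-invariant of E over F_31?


Delta = -16(4 a^3 + 27 b^2) mod 31 = 1
-1728 * (4 a)^3 = -1728 * (4*17)^3 mod 31 = 23
j = 23 * 1^(-1) mod 31 = 23

j = 23 (mod 31)


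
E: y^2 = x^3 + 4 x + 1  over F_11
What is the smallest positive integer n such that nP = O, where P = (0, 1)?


Compute successive multiples of P until we hit O:
  1P = (0, 1)
  2P = (4, 2)
  3P = (5, 6)
  4P = (7, 3)
  5P = (7, 8)
  6P = (5, 5)
  7P = (4, 9)
  8P = (0, 10)
  ... (continuing to 9P)
  9P = O

ord(P) = 9


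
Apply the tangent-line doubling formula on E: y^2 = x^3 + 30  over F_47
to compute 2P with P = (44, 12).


Doubling: s = (3 x1^2 + a) / (2 y1)
s = (3*44^2 + 0) / (2*12) mod 47 = 7
x3 = s^2 - 2 x1 mod 47 = 7^2 - 2*44 = 8
y3 = s (x1 - x3) - y1 mod 47 = 7 * (44 - 8) - 12 = 5

2P = (8, 5)


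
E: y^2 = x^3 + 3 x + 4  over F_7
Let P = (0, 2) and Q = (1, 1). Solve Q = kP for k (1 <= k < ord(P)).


Enumerate multiples of P until we hit Q = (1, 1):
  1P = (0, 2)
  2P = (1, 6)
  3P = (1, 1)
Match found at i = 3.

k = 3


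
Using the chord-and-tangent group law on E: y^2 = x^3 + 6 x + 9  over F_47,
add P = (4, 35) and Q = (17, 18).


P != Q, so use the chord formula.
s = (y2 - y1) / (x2 - x1) = (30) / (13) mod 47 = 24
x3 = s^2 - x1 - x2 mod 47 = 24^2 - 4 - 17 = 38
y3 = s (x1 - x3) - y1 mod 47 = 24 * (4 - 38) - 35 = 42

P + Q = (38, 42)


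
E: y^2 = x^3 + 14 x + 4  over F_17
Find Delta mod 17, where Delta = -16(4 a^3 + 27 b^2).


4 a^3 + 27 b^2 = 4*14^3 + 27*4^2 = 10976 + 432 = 11408
Delta = -16 * (11408) = -182528
Delta mod 17 = 1

Delta = 1 (mod 17)


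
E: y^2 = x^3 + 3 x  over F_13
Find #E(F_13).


For each x in F_13, count y with y^2 = x^3 + 3 x + 0 mod 13:
  x = 0: RHS = 0, y in [0]  -> 1 point(s)
  x = 1: RHS = 4, y in [2, 11]  -> 2 point(s)
  x = 2: RHS = 1, y in [1, 12]  -> 2 point(s)
  x = 3: RHS = 10, y in [6, 7]  -> 2 point(s)
  x = 5: RHS = 10, y in [6, 7]  -> 2 point(s)
  x = 6: RHS = 0, y in [0]  -> 1 point(s)
  x = 7: RHS = 0, y in [0]  -> 1 point(s)
  x = 8: RHS = 3, y in [4, 9]  -> 2 point(s)
  x = 10: RHS = 3, y in [4, 9]  -> 2 point(s)
  x = 11: RHS = 12, y in [5, 8]  -> 2 point(s)
  x = 12: RHS = 9, y in [3, 10]  -> 2 point(s)
Affine points: 19. Add the point at infinity: total = 20.

#E(F_13) = 20


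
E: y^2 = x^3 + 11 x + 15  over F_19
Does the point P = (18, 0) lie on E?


Check whether y^2 = x^3 + 11 x + 15 (mod 19) for (x, y) = (18, 0).
LHS: y^2 = 0^2 mod 19 = 0
RHS: x^3 + 11 x + 15 = 18^3 + 11*18 + 15 mod 19 = 3
LHS != RHS

No, not on the curve


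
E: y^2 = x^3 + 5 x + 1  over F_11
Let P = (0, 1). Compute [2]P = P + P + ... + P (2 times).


k = 2 = 10_2 (binary, LSB first: 01)
Double-and-add from P = (0, 1):
  bit 0 = 0: acc unchanged = O
  bit 1 = 1: acc = O + (9, 4) = (9, 4)

2P = (9, 4)


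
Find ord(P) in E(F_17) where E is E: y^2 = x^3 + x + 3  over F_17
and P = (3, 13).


Compute successive multiples of P until we hit O:
  1P = (3, 13)
  2P = (2, 9)
  3P = (11, 6)
  4P = (12, 14)
  5P = (6, 15)
  6P = (16, 1)
  7P = (7, 9)
  8P = (8, 9)
  ... (continuing to 17P)
  17P = O

ord(P) = 17


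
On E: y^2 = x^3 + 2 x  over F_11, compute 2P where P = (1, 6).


Doubling: s = (3 x1^2 + a) / (2 y1)
s = (3*1^2 + 2) / (2*6) mod 11 = 5
x3 = s^2 - 2 x1 mod 11 = 5^2 - 2*1 = 1
y3 = s (x1 - x3) - y1 mod 11 = 5 * (1 - 1) - 6 = 5

2P = (1, 5)


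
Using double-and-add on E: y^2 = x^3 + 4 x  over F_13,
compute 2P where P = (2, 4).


k = 2 = 10_2 (binary, LSB first: 01)
Double-and-add from P = (2, 4):
  bit 0 = 0: acc unchanged = O
  bit 1 = 1: acc = O + (0, 0) = (0, 0)

2P = (0, 0)


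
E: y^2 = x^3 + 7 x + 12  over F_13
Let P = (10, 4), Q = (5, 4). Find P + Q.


P != Q, so use the chord formula.
s = (y2 - y1) / (x2 - x1) = (0) / (8) mod 13 = 0
x3 = s^2 - x1 - x2 mod 13 = 0^2 - 10 - 5 = 11
y3 = s (x1 - x3) - y1 mod 13 = 0 * (10 - 11) - 4 = 9

P + Q = (11, 9)


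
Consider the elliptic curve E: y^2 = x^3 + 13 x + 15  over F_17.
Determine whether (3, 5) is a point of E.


Check whether y^2 = x^3 + 13 x + 15 (mod 17) for (x, y) = (3, 5).
LHS: y^2 = 5^2 mod 17 = 8
RHS: x^3 + 13 x + 15 = 3^3 + 13*3 + 15 mod 17 = 13
LHS != RHS

No, not on the curve


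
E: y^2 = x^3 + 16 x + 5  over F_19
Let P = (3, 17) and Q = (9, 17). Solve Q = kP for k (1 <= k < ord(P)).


Enumerate multiples of P until we hit Q = (9, 17):
  1P = (3, 17)
  2P = (11, 12)
  3P = (14, 16)
  4P = (13, 15)
  5P = (0, 9)
  6P = (2, 11)
  7P = (12, 5)
  8P = (10, 5)
  9P = (7, 17)
  10P = (9, 2)
  11P = (18, 11)
  12P = (5, 18)
  13P = (16, 5)
  14P = (4, 0)
  15P = (16, 14)
  16P = (5, 1)
  17P = (18, 8)
  18P = (9, 17)
Match found at i = 18.

k = 18


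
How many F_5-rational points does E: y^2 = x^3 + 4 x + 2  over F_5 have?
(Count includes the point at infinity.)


For each x in F_5, count y with y^2 = x^3 + 4 x + 2 mod 5:
  x = 3: RHS = 1, y in [1, 4]  -> 2 point(s)
Affine points: 2. Add the point at infinity: total = 3.

#E(F_5) = 3


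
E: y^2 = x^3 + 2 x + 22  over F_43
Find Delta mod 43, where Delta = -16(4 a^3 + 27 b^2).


4 a^3 + 27 b^2 = 4*2^3 + 27*22^2 = 32 + 13068 = 13100
Delta = -16 * (13100) = -209600
Delta mod 43 = 25

Delta = 25 (mod 43)


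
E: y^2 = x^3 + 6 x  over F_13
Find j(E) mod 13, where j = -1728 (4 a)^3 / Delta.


Delta = -16(4 a^3 + 27 b^2) mod 13 = 8
-1728 * (4 a)^3 = -1728 * (4*6)^3 mod 13 = 5
j = 5 * 8^(-1) mod 13 = 12

j = 12 (mod 13)


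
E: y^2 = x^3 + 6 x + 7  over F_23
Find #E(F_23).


For each x in F_23, count y with y^2 = x^3 + 6 x + 7 mod 23:
  x = 2: RHS = 4, y in [2, 21]  -> 2 point(s)
  x = 3: RHS = 6, y in [11, 12]  -> 2 point(s)
  x = 4: RHS = 3, y in [7, 16]  -> 2 point(s)
  x = 5: RHS = 1, y in [1, 22]  -> 2 point(s)
  x = 6: RHS = 6, y in [11, 12]  -> 2 point(s)
  x = 7: RHS = 1, y in [1, 22]  -> 2 point(s)
  x = 9: RHS = 8, y in [10, 13]  -> 2 point(s)
  x = 10: RHS = 9, y in [3, 20]  -> 2 point(s)
  x = 11: RHS = 1, y in [1, 22]  -> 2 point(s)
  x = 12: RHS = 13, y in [6, 17]  -> 2 point(s)
  x = 14: RHS = 6, y in [11, 12]  -> 2 point(s)
  x = 16: RHS = 13, y in [6, 17]  -> 2 point(s)
  x = 17: RHS = 8, y in [10, 13]  -> 2 point(s)
  x = 18: RHS = 13, y in [6, 17]  -> 2 point(s)
  x = 20: RHS = 8, y in [10, 13]  -> 2 point(s)
  x = 22: RHS = 0, y in [0]  -> 1 point(s)
Affine points: 31. Add the point at infinity: total = 32.

#E(F_23) = 32


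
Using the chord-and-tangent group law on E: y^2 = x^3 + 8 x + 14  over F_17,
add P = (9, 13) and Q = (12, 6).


P != Q, so use the chord formula.
s = (y2 - y1) / (x2 - x1) = (10) / (3) mod 17 = 9
x3 = s^2 - x1 - x2 mod 17 = 9^2 - 9 - 12 = 9
y3 = s (x1 - x3) - y1 mod 17 = 9 * (9 - 9) - 13 = 4

P + Q = (9, 4)


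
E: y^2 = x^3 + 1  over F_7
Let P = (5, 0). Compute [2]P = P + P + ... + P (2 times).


k = 2 = 10_2 (binary, LSB first: 01)
Double-and-add from P = (5, 0):
  bit 0 = 0: acc unchanged = O
  bit 1 = 1: acc = O + O = O

2P = O


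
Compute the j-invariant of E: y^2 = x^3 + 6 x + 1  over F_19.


Delta = -16(4 a^3 + 27 b^2) mod 19 = 13
-1728 * (4 a)^3 = -1728 * (4*6)^3 mod 19 = 11
j = 11 * 13^(-1) mod 19 = 14

j = 14 (mod 19)


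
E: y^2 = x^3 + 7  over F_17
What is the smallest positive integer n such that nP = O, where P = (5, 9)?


Compute successive multiples of P until we hit O:
  1P = (5, 9)
  2P = (5, 8)
  3P = O

ord(P) = 3


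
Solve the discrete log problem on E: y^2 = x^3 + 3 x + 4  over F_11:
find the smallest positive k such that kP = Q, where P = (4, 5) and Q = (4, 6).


Enumerate multiples of P until we hit Q = (4, 6):
  1P = (4, 5)
  2P = (8, 1)
  3P = (0, 2)
  4P = (0, 9)
  5P = (8, 10)
  6P = (4, 6)
Match found at i = 6.

k = 6


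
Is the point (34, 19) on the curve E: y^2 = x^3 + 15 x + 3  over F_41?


Check whether y^2 = x^3 + 15 x + 3 (mod 41) for (x, y) = (34, 19).
LHS: y^2 = 19^2 mod 41 = 33
RHS: x^3 + 15 x + 3 = 34^3 + 15*34 + 3 mod 41 = 6
LHS != RHS

No, not on the curve


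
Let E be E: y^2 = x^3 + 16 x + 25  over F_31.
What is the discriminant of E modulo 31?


4 a^3 + 27 b^2 = 4*16^3 + 27*25^2 = 16384 + 16875 = 33259
Delta = -16 * (33259) = -532144
Delta mod 31 = 2

Delta = 2 (mod 31)


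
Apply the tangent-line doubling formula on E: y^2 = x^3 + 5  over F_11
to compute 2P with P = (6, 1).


Doubling: s = (3 x1^2 + a) / (2 y1)
s = (3*6^2 + 0) / (2*1) mod 11 = 10
x3 = s^2 - 2 x1 mod 11 = 10^2 - 2*6 = 0
y3 = s (x1 - x3) - y1 mod 11 = 10 * (6 - 0) - 1 = 4

2P = (0, 4)


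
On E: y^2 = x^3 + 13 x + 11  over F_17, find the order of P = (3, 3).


Compute successive multiples of P until we hit O:
  1P = (3, 3)
  2P = (12, 5)
  3P = (1, 5)
  4P = (14, 8)
  5P = (4, 12)
  6P = (6, 4)
  7P = (10, 6)
  8P = (8, 7)
  ... (continuing to 17P)
  17P = O

ord(P) = 17


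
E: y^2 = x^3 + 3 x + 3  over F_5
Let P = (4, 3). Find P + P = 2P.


Doubling: s = (3 x1^2 + a) / (2 y1)
s = (3*4^2 + 3) / (2*3) mod 5 = 1
x3 = s^2 - 2 x1 mod 5 = 1^2 - 2*4 = 3
y3 = s (x1 - x3) - y1 mod 5 = 1 * (4 - 3) - 3 = 3

2P = (3, 3)


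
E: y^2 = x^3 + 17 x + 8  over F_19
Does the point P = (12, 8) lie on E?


Check whether y^2 = x^3 + 17 x + 8 (mod 19) for (x, y) = (12, 8).
LHS: y^2 = 8^2 mod 19 = 7
RHS: x^3 + 17 x + 8 = 12^3 + 17*12 + 8 mod 19 = 2
LHS != RHS

No, not on the curve


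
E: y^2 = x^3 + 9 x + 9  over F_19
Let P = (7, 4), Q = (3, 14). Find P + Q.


P != Q, so use the chord formula.
s = (y2 - y1) / (x2 - x1) = (10) / (15) mod 19 = 7
x3 = s^2 - x1 - x2 mod 19 = 7^2 - 7 - 3 = 1
y3 = s (x1 - x3) - y1 mod 19 = 7 * (7 - 1) - 4 = 0

P + Q = (1, 0)


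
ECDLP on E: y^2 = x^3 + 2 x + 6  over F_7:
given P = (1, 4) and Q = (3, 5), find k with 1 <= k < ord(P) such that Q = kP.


Enumerate multiples of P until we hit Q = (3, 5):
  1P = (1, 4)
  2P = (2, 5)
  3P = (5, 6)
  4P = (3, 2)
  5P = (4, 6)
  6P = (4, 1)
  7P = (3, 5)
Match found at i = 7.

k = 7


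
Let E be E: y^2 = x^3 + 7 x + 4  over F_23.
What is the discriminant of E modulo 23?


4 a^3 + 27 b^2 = 4*7^3 + 27*4^2 = 1372 + 432 = 1804
Delta = -16 * (1804) = -28864
Delta mod 23 = 1

Delta = 1 (mod 23)


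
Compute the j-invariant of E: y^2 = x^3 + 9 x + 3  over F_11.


Delta = -16(4 a^3 + 27 b^2) mod 11 = 1
-1728 * (4 a)^3 = -1728 * (4*9)^3 mod 11 = 6
j = 6 * 1^(-1) mod 11 = 6

j = 6 (mod 11)


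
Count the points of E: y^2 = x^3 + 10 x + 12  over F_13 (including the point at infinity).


For each x in F_13, count y with y^2 = x^3 + 10 x + 12 mod 13:
  x = 0: RHS = 12, y in [5, 8]  -> 2 point(s)
  x = 1: RHS = 10, y in [6, 7]  -> 2 point(s)
  x = 2: RHS = 1, y in [1, 12]  -> 2 point(s)
  x = 3: RHS = 4, y in [2, 11]  -> 2 point(s)
  x = 4: RHS = 12, y in [5, 8]  -> 2 point(s)
  x = 7: RHS = 9, y in [3, 10]  -> 2 point(s)
  x = 9: RHS = 12, y in [5, 8]  -> 2 point(s)
  x = 11: RHS = 10, y in [6, 7]  -> 2 point(s)
  x = 12: RHS = 1, y in [1, 12]  -> 2 point(s)
Affine points: 18. Add the point at infinity: total = 19.

#E(F_13) = 19


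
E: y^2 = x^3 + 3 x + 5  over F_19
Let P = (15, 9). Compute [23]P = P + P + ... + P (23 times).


k = 23 = 10111_2 (binary, LSB first: 11101)
Double-and-add from P = (15, 9):
  bit 0 = 1: acc = O + (15, 9) = (15, 9)
  bit 1 = 1: acc = (15, 9) + (6, 7) = (14, 6)
  bit 2 = 1: acc = (14, 6) + (18, 1) = (4, 10)
  bit 3 = 0: acc unchanged = (4, 10)
  bit 4 = 1: acc = (4, 10) + (8, 16) = (14, 13)

23P = (14, 13)


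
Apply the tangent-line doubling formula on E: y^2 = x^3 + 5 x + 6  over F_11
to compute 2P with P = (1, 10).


Doubling: s = (3 x1^2 + a) / (2 y1)
s = (3*1^2 + 5) / (2*10) mod 11 = 7
x3 = s^2 - 2 x1 mod 11 = 7^2 - 2*1 = 3
y3 = s (x1 - x3) - y1 mod 11 = 7 * (1 - 3) - 10 = 9

2P = (3, 9)


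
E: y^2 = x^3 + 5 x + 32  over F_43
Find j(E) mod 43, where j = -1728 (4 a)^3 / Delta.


Delta = -16(4 a^3 + 27 b^2) mod 43 = 14
-1728 * (4 a)^3 = -1728 * (4*5)^3 mod 43 = 27
j = 27 * 14^(-1) mod 43 = 5

j = 5 (mod 43)


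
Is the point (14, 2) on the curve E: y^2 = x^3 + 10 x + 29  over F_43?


Check whether y^2 = x^3 + 10 x + 29 (mod 43) for (x, y) = (14, 2).
LHS: y^2 = 2^2 mod 43 = 4
RHS: x^3 + 10 x + 29 = 14^3 + 10*14 + 29 mod 43 = 32
LHS != RHS

No, not on the curve


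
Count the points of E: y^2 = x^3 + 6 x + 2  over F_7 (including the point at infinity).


For each x in F_7, count y with y^2 = x^3 + 6 x + 2 mod 7:
  x = 0: RHS = 2, y in [3, 4]  -> 2 point(s)
  x = 1: RHS = 2, y in [3, 4]  -> 2 point(s)
  x = 2: RHS = 1, y in [1, 6]  -> 2 point(s)
  x = 6: RHS = 2, y in [3, 4]  -> 2 point(s)
Affine points: 8. Add the point at infinity: total = 9.

#E(F_7) = 9


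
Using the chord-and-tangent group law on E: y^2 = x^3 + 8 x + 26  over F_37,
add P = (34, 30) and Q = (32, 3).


P != Q, so use the chord formula.
s = (y2 - y1) / (x2 - x1) = (10) / (35) mod 37 = 32
x3 = s^2 - x1 - x2 mod 37 = 32^2 - 34 - 32 = 33
y3 = s (x1 - x3) - y1 mod 37 = 32 * (34 - 33) - 30 = 2

P + Q = (33, 2)


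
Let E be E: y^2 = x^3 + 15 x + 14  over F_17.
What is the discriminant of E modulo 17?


4 a^3 + 27 b^2 = 4*15^3 + 27*14^2 = 13500 + 5292 = 18792
Delta = -16 * (18792) = -300672
Delta mod 17 = 7

Delta = 7 (mod 17)


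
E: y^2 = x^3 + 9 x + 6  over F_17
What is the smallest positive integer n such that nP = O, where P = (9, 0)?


Compute successive multiples of P until we hit O:
  1P = (9, 0)
  2P = O

ord(P) = 2


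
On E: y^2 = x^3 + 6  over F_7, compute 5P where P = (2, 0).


k = 5 = 101_2 (binary, LSB first: 101)
Double-and-add from P = (2, 0):
  bit 0 = 1: acc = O + (2, 0) = (2, 0)
  bit 1 = 0: acc unchanged = (2, 0)
  bit 2 = 1: acc = (2, 0) + O = (2, 0)

5P = (2, 0)


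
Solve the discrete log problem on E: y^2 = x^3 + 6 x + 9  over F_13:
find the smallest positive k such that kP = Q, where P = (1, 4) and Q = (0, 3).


Enumerate multiples of P until we hit Q = (0, 3):
  1P = (1, 4)
  2P = (8, 6)
  3P = (7, 11)
  4P = (6, 1)
  5P = (10, 4)
  6P = (2, 9)
  7P = (9, 8)
  8P = (0, 3)
Match found at i = 8.

k = 8


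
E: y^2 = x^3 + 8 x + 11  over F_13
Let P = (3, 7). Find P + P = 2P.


Doubling: s = (3 x1^2 + a) / (2 y1)
s = (3*3^2 + 8) / (2*7) mod 13 = 9
x3 = s^2 - 2 x1 mod 13 = 9^2 - 2*3 = 10
y3 = s (x1 - x3) - y1 mod 13 = 9 * (3 - 10) - 7 = 8

2P = (10, 8)


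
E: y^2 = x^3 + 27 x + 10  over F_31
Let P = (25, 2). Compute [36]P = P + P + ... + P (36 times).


k = 36 = 100100_2 (binary, LSB first: 001001)
Double-and-add from P = (25, 2):
  bit 0 = 0: acc unchanged = O
  bit 1 = 0: acc unchanged = O
  bit 2 = 1: acc = O + (2, 14) = (2, 14)
  bit 3 = 0: acc unchanged = (2, 14)
  bit 4 = 0: acc unchanged = (2, 14)
  bit 5 = 1: acc = (2, 14) + (14, 1) = (25, 29)

36P = (25, 29)


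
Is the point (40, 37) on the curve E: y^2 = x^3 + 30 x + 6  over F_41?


Check whether y^2 = x^3 + 30 x + 6 (mod 41) for (x, y) = (40, 37).
LHS: y^2 = 37^2 mod 41 = 16
RHS: x^3 + 30 x + 6 = 40^3 + 30*40 + 6 mod 41 = 16
LHS = RHS

Yes, on the curve


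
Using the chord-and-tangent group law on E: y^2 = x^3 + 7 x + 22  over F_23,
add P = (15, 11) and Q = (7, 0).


P != Q, so use the chord formula.
s = (y2 - y1) / (x2 - x1) = (12) / (15) mod 23 = 10
x3 = s^2 - x1 - x2 mod 23 = 10^2 - 15 - 7 = 9
y3 = s (x1 - x3) - y1 mod 23 = 10 * (15 - 9) - 11 = 3

P + Q = (9, 3)


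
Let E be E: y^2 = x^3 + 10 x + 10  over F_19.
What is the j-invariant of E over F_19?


Delta = -16(4 a^3 + 27 b^2) mod 19 = 17
-1728 * (4 a)^3 = -1728 * (4*10)^3 mod 19 = 8
j = 8 * 17^(-1) mod 19 = 15

j = 15 (mod 19)


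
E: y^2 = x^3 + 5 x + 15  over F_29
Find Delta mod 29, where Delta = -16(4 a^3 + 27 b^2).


4 a^3 + 27 b^2 = 4*5^3 + 27*15^2 = 500 + 6075 = 6575
Delta = -16 * (6575) = -105200
Delta mod 29 = 12

Delta = 12 (mod 29)


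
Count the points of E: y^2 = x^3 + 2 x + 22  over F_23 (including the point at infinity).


For each x in F_23, count y with y^2 = x^3 + 2 x + 22 mod 23:
  x = 1: RHS = 2, y in [5, 18]  -> 2 point(s)
  x = 3: RHS = 9, y in [3, 20]  -> 2 point(s)
  x = 4: RHS = 2, y in [5, 18]  -> 2 point(s)
  x = 11: RHS = 18, y in [8, 15]  -> 2 point(s)
  x = 12: RHS = 3, y in [7, 16]  -> 2 point(s)
  x = 15: RHS = 0, y in [0]  -> 1 point(s)
  x = 17: RHS = 1, y in [1, 22]  -> 2 point(s)
  x = 18: RHS = 2, y in [5, 18]  -> 2 point(s)
  x = 20: RHS = 12, y in [9, 14]  -> 2 point(s)
Affine points: 17. Add the point at infinity: total = 18.

#E(F_23) = 18


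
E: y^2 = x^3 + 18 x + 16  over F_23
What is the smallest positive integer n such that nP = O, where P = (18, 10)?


Compute successive multiples of P until we hit O:
  1P = (18, 10)
  2P = (5, 1)
  3P = (13, 20)
  4P = (19, 15)
  5P = (11, 2)
  6P = (0, 4)
  7P = (0, 19)
  8P = (11, 21)
  ... (continuing to 13P)
  13P = O

ord(P) = 13


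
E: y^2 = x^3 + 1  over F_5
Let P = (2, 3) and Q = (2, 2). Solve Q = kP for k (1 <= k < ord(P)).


Enumerate multiples of P until we hit Q = (2, 2):
  1P = (2, 3)
  2P = (0, 1)
  3P = (4, 0)
  4P = (0, 4)
  5P = (2, 2)
Match found at i = 5.

k = 5


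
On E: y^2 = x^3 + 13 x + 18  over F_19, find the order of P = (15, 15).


Compute successive multiples of P until we hit O:
  1P = (15, 15)
  2P = (13, 3)
  3P = (8, 8)
  4P = (16, 3)
  5P = (18, 2)
  6P = (9, 16)
  7P = (4, 18)
  8P = (4, 1)
  ... (continuing to 15P)
  15P = O

ord(P) = 15
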